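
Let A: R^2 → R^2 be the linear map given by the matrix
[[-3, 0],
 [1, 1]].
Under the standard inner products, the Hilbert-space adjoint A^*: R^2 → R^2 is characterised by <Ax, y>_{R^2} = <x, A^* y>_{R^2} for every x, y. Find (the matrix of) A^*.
A^* = A^T =
[[-3, 1],
 [0, 1]]

For real matrices with standard dot products, the defining identity <Ax, y> = <x, A^* y> gives (Ax)^T y = x^T (A^*) y, i.e. x^T A^T y = x^T (A^*) y. Since this holds for all x, y, we must have A^* = A^T. Therefore
A^* =
[[-3, 1],
 [0, 1]].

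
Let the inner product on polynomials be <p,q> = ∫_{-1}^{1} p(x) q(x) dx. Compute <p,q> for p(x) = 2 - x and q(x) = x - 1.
<p,q> = -14/3

Expand the product: p(x)·q(x) = -x^2 + 3*x - 2.
∫_{-1}^{1} of each monomial x^k gives [2/(k+1) if k even, 0 if k odd]. Integrating term-by-term (or equivalently evaluating the antiderivative F(x) = -x^3/3 + 3*x^2/2 - 2*x at the endpoints):
  F(1) − F(−1) = -5/6 − (23/6) = -14/3.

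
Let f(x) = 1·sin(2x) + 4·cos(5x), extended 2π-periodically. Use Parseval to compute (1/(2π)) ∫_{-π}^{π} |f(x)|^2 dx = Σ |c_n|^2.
Σ |c_n|^2 = 17/2

Expand |f|^2 and use orthogonality of {sin(nx), cos(mx)} on [-π, π]:
  ∫_{-π}^{π} sin(nx)^2 dx = π, ∫ cos(mx)^2 dx = π, and cross terms integrate to 0.
So ∫_{-π}^{π} f(x)^2 dx = 1^2 · π + 4^2 · π = (1 + 16)π.
Divide by 2π: (1 + 16)/2 = 17/2.
By Parseval, this equals Σ |c_n|^2.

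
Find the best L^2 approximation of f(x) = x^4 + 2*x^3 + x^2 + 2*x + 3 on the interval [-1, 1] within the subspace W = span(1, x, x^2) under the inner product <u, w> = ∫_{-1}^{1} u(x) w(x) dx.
g(x) = 13*x^2/7 + 16*x/5 + 102/35

The best approximation g ∈ W is the orthogonal projection of f onto W. Writing g = a_0 + a_1 x + a_2 x^2, the coefficients solve the normal equations G · a = b where
  G_{ij} = <φ_i, φ_j> and b_i = <f, φ_i>, with φ_0 = 1, φ_1 = x, φ_2 = x^2.
G =
  [2, 0, 2/3]
  [0, 2/3, 0]
  [2/3, 0, 2/5],
b = (106/15, 32/15, 94/35).
Solving gives a_0 = 102/35, a_1 = 16/5, a_2 = 13/7, so
  g(x) = 13*x^2/7 + 16*x/5 + 102/35.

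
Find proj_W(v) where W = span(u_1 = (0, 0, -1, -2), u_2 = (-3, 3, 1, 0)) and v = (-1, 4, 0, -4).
proj_W(v) = (-249/94, 249/94, -42/47, -167/47)

Set up U = [u_1 | ... | u_2] ∈ R^(4×2). The projector onto W = col(U) is P = U (U^T U)^(-1) U^T.
Compute U^T U =
  [5, -1]
  [-1, 19],
and U^T v = (8, 15).
Solve U^T U · c = U^T v for the coefficients: c = (167/94, 83/94). The projection is proj_W(v) = U c.
Check: (v - proj_W(v)) · u_1 = 0  (should be 0).
Check: (v - proj_W(v)) · u_2 = 0  (should be 0).
Result: proj_W(v) = (-249/94, 249/94, -42/47, -167/47).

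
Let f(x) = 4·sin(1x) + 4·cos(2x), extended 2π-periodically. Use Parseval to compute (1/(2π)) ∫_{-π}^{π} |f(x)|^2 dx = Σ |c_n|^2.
Σ |c_n|^2 = 16

Expand |f|^2 and use orthogonality of {sin(nx), cos(mx)} on [-π, π]:
  ∫_{-π}^{π} sin(nx)^2 dx = π, ∫ cos(mx)^2 dx = π, and cross terms integrate to 0.
So ∫_{-π}^{π} f(x)^2 dx = 4^2 · π + 4^2 · π = (16 + 16)π.
Divide by 2π: (16 + 16)/2 = 16.
By Parseval, this equals Σ |c_n|^2.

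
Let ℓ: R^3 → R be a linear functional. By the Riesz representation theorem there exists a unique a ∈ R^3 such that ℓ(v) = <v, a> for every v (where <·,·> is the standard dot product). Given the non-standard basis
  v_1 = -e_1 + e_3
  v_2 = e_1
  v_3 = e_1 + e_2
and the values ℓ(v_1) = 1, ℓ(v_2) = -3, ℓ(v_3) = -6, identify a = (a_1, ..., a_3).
a = (-3, -3, -2)

Write a = (a_1, ..., a_3) in the standard basis. For each basis vector v_i, ℓ(v_i) = <v_i, a> is a linear equation in the a_j's. Collect the n equations into a matrix system V a = ℓ, where row i of V is v_i (expressed in the standard basis). Since V is invertible (lower-triangular with 1s on the diagonal, up to permutation), solve by back-substitution:
  V =
[[-1, 0, 1],
 [1, 0, 0],
 [1, 1, 0]]
  V a = (1, -3, -6)
Solving gives a = (-3, -3, -2).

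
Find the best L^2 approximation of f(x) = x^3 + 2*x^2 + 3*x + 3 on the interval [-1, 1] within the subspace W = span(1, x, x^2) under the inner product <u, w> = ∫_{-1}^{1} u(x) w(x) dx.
g(x) = 2*x^2 + 18*x/5 + 3

The best approximation g ∈ W is the orthogonal projection of f onto W. Writing g = a_0 + a_1 x + a_2 x^2, the coefficients solve the normal equations G · a = b where
  G_{ij} = <φ_i, φ_j> and b_i = <f, φ_i>, with φ_0 = 1, φ_1 = x, φ_2 = x^2.
G =
  [2, 0, 2/3]
  [0, 2/3, 0]
  [2/3, 0, 2/5],
b = (22/3, 12/5, 14/5).
Solving gives a_0 = 3, a_1 = 18/5, a_2 = 2, so
  g(x) = 2*x^2 + 18*x/5 + 3.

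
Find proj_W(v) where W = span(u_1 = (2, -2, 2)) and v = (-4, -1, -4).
proj_W(v) = (-7/3, 7/3, -7/3)

Set up U = [u_1 | ... | u_1] ∈ R^(3×1). The projector onto W = col(U) is P = U (U^T U)^(-1) U^T.
Compute U^T U =
  [12],
and U^T v = (-14).
Solve U^T U · c = U^T v for the coefficients: c = (-7/6). The projection is proj_W(v) = U c.
Check: (v - proj_W(v)) · u_1 = 0  (should be 0).
Result: proj_W(v) = (-7/3, 7/3, -7/3).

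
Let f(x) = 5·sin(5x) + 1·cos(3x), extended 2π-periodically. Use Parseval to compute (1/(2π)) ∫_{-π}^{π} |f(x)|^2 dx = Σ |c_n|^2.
Σ |c_n|^2 = 13

Expand |f|^2 and use orthogonality of {sin(nx), cos(mx)} on [-π, π]:
  ∫_{-π}^{π} sin(nx)^2 dx = π, ∫ cos(mx)^2 dx = π, and cross terms integrate to 0.
So ∫_{-π}^{π} f(x)^2 dx = 5^2 · π + 1^2 · π = (25 + 1)π.
Divide by 2π: (25 + 1)/2 = 13.
By Parseval, this equals Σ |c_n|^2.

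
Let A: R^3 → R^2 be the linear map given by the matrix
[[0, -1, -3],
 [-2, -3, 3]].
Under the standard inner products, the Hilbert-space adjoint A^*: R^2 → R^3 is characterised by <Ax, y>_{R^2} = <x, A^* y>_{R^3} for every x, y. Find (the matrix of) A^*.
A^* = A^T =
[[0, -2],
 [-1, -3],
 [-3, 3]]

For real matrices with standard dot products, the defining identity <Ax, y> = <x, A^* y> gives (Ax)^T y = x^T (A^*) y, i.e. x^T A^T y = x^T (A^*) y. Since this holds for all x, y, we must have A^* = A^T. Therefore
A^* =
[[0, -2],
 [-1, -3],
 [-3, 3]].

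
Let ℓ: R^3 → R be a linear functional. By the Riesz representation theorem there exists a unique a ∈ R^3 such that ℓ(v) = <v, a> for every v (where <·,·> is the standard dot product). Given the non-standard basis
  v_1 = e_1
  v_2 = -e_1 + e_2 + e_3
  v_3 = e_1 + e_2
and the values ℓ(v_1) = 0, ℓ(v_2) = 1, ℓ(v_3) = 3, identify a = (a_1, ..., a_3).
a = (0, 3, -2)

Write a = (a_1, ..., a_3) in the standard basis. For each basis vector v_i, ℓ(v_i) = <v_i, a> is a linear equation in the a_j's. Collect the n equations into a matrix system V a = ℓ, where row i of V is v_i (expressed in the standard basis). Since V is invertible (lower-triangular with 1s on the diagonal, up to permutation), solve by back-substitution:
  V =
[[1, 0, 0],
 [-1, 1, 1],
 [1, 1, 0]]
  V a = (0, 1, 3)
Solving gives a = (0, 3, -2).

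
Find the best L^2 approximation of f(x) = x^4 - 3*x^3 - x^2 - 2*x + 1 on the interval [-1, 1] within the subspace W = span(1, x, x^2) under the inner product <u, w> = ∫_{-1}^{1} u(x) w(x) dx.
g(x) = -x^2/7 - 19*x/5 + 32/35

The best approximation g ∈ W is the orthogonal projection of f onto W. Writing g = a_0 + a_1 x + a_2 x^2, the coefficients solve the normal equations G · a = b where
  G_{ij} = <φ_i, φ_j> and b_i = <f, φ_i>, with φ_0 = 1, φ_1 = x, φ_2 = x^2.
G =
  [2, 0, 2/3]
  [0, 2/3, 0]
  [2/3, 0, 2/5],
b = (26/15, -38/15, 58/105).
Solving gives a_0 = 32/35, a_1 = -19/5, a_2 = -1/7, so
  g(x) = -x^2/7 - 19*x/5 + 32/35.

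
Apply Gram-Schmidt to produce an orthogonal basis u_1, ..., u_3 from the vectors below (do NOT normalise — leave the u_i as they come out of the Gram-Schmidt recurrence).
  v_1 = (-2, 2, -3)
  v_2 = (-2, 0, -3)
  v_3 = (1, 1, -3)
Orthogonal basis:
  u_1 = (-2, 2, -3)
  u_2 = (-8/17, -26/17, -12/17)
  u_3 = (27/13, 0, -18/13)

Apply the Gram-Schmidt recurrence
  u_1 = v_1
  u_i = v_i − Σ_{j<i} ((v_i · u_j) / (u_j · u_j)) · u_j.

Step by step this gives:
  u_1 = (-2, 2, -3)
  u_2 = (-8/17, -26/17, -12/17)
  u_3 = (27/13, 0, -18/13)

Orthogonality check:
  u_2 · u_1 = 0 (should be 0)
  u_3 · u_1 = 0 (should be 0)
  u_3 · u_2 = 0 (should be 0)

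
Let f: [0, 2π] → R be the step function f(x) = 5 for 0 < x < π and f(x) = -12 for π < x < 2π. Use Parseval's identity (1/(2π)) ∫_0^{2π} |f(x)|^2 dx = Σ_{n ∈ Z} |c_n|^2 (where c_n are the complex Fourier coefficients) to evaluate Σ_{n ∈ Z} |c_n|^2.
Σ |c_n|^2 = 169/2

Parseval equates the L^2 energy of f (normalised by 1/(2π)) with the ℓ^2 sum of its Fourier coefficients: (1/(2π)) ∫_0^{2π} |f|^2 = Σ |c_n|^2.
Compute the left side: (1/(2π)) [∫_0^π 5^2 dx + ∫_π^{2π} (-12)^2 dx] = (1/(2π)) · (25π + 144π) = (25 + 144)/2 = 169/2.
So Σ_{n ∈ Z} |c_n|^2 = 169/2.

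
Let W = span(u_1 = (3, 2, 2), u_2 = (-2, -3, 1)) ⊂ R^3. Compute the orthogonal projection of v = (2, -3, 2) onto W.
proj_W(v) = (10/23, -75/46, 137/46)

Set up U = [u_1 | ... | u_2] ∈ R^(3×2). The projector onto W = col(U) is P = U (U^T U)^(-1) U^T.
Compute U^T U =
  [17, -10]
  [-10, 14],
and U^T v = (4, 7).
Solve U^T U · c = U^T v for the coefficients: c = (21/23, 53/46). The projection is proj_W(v) = U c.
Check: (v - proj_W(v)) · u_1 = 0  (should be 0).
Check: (v - proj_W(v)) · u_2 = 0  (should be 0).
Result: proj_W(v) = (10/23, -75/46, 137/46).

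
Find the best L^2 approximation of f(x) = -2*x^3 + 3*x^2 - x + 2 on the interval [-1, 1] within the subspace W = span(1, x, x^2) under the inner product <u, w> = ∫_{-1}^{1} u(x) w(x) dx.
g(x) = 3*x^2 - 11*x/5 + 2

The best approximation g ∈ W is the orthogonal projection of f onto W. Writing g = a_0 + a_1 x + a_2 x^2, the coefficients solve the normal equations G · a = b where
  G_{ij} = <φ_i, φ_j> and b_i = <f, φ_i>, with φ_0 = 1, φ_1 = x, φ_2 = x^2.
G =
  [2, 0, 2/3]
  [0, 2/3, 0]
  [2/3, 0, 2/5],
b = (6, -22/15, 38/15).
Solving gives a_0 = 2, a_1 = -11/5, a_2 = 3, so
  g(x) = 3*x^2 - 11*x/5 + 2.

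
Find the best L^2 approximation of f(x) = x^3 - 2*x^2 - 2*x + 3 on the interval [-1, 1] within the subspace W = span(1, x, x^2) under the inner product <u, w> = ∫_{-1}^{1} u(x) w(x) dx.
g(x) = -2*x^2 - 7*x/5 + 3

The best approximation g ∈ W is the orthogonal projection of f onto W. Writing g = a_0 + a_1 x + a_2 x^2, the coefficients solve the normal equations G · a = b where
  G_{ij} = <φ_i, φ_j> and b_i = <f, φ_i>, with φ_0 = 1, φ_1 = x, φ_2 = x^2.
G =
  [2, 0, 2/3]
  [0, 2/3, 0]
  [2/3, 0, 2/5],
b = (14/3, -14/15, 6/5).
Solving gives a_0 = 3, a_1 = -7/5, a_2 = -2, so
  g(x) = -2*x^2 - 7*x/5 + 3.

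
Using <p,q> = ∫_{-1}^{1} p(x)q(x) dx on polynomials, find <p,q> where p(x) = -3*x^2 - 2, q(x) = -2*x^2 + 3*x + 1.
<p,q> = -14/15

Expand the product: p(x)·q(x) = 6*x^4 - 9*x^3 + x^2 - 6*x - 2.
∫_{-1}^{1} of each monomial x^k gives [2/(k+1) if k even, 0 if k odd]. Integrating term-by-term (or equivalently evaluating the antiderivative F(x) = 6*x^5/5 - 9*x^4/4 + x^3/3 - 3*x^2 - 2*x at the endpoints):
  F(1) − F(−1) = -343/60 − (-287/60) = -14/15.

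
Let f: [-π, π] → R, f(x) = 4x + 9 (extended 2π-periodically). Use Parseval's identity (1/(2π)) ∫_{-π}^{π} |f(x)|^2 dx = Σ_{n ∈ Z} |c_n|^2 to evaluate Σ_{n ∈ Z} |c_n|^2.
Σ |c_n|^2 = 16π^2/3 + 81

Expand and integrate term by term over [-π, π]:
  ∫ (4x)^2 dx = 16·(2π^3/3); ∫ 2·4·(9)·x dx = 0 (odd integrand); ∫ 9^2 dx = 81·2π.
So (1/(2π)) ∫_{-π}^{π} (4x + 9)^2 dx = 16π^2/3 + 81 = 16π^2/3 + 81.
Parseval ⇒ Σ |c_n|^2 = 16π^2/3 + 81.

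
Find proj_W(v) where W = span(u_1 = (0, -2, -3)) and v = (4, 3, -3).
proj_W(v) = (0, -6/13, -9/13)

Set up U = [u_1 | ... | u_1] ∈ R^(3×1). The projector onto W = col(U) is P = U (U^T U)^(-1) U^T.
Compute U^T U =
  [13],
and U^T v = (3).
Solve U^T U · c = U^T v for the coefficients: c = (3/13). The projection is proj_W(v) = U c.
Check: (v - proj_W(v)) · u_1 = 0  (should be 0).
Result: proj_W(v) = (0, -6/13, -9/13).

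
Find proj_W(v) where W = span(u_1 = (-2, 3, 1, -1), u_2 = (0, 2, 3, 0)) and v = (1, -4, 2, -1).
proj_W(v) = (125/57, -79/38, 41/57, 125/114)

Set up U = [u_1 | ... | u_2] ∈ R^(4×2). The projector onto W = col(U) is P = U (U^T U)^(-1) U^T.
Compute U^T U =
  [15, 9]
  [9, 13],
and U^T v = (-11, -2).
Solve U^T U · c = U^T v for the coefficients: c = (-125/114, 23/38). The projection is proj_W(v) = U c.
Check: (v - proj_W(v)) · u_1 = 0  (should be 0).
Check: (v - proj_W(v)) · u_2 = 0  (should be 0).
Result: proj_W(v) = (125/57, -79/38, 41/57, 125/114).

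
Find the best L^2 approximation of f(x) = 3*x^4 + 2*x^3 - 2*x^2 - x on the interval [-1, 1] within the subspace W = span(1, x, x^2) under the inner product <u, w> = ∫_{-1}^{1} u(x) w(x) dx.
g(x) = 4*x^2/7 + x/5 - 9/35

The best approximation g ∈ W is the orthogonal projection of f onto W. Writing g = a_0 + a_1 x + a_2 x^2, the coefficients solve the normal equations G · a = b where
  G_{ij} = <φ_i, φ_j> and b_i = <f, φ_i>, with φ_0 = 1, φ_1 = x, φ_2 = x^2.
G =
  [2, 0, 2/3]
  [0, 2/3, 0]
  [2/3, 0, 2/5],
b = (-2/15, 2/15, 2/35).
Solving gives a_0 = -9/35, a_1 = 1/5, a_2 = 4/7, so
  g(x) = 4*x^2/7 + x/5 - 9/35.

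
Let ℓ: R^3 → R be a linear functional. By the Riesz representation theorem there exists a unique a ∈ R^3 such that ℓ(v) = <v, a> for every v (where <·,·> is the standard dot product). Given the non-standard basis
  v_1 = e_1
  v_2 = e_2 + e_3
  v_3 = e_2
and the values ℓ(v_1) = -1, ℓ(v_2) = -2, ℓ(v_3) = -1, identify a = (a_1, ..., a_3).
a = (-1, -1, -1)

Write a = (a_1, ..., a_3) in the standard basis. For each basis vector v_i, ℓ(v_i) = <v_i, a> is a linear equation in the a_j's. Collect the n equations into a matrix system V a = ℓ, where row i of V is v_i (expressed in the standard basis). Since V is invertible (lower-triangular with 1s on the diagonal, up to permutation), solve by back-substitution:
  V =
[[1, 0, 0],
 [0, 1, 1],
 [0, 1, 0]]
  V a = (-1, -2, -1)
Solving gives a = (-1, -1, -1).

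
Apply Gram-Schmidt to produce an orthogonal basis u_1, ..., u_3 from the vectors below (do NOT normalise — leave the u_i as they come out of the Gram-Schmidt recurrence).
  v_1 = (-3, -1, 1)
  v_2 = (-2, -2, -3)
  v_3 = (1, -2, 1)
Orthogonal basis:
  u_1 = (-3, -1, 1)
  u_2 = (-7/11, -17/11, -38/11)
  u_3 = (155/162, -341/162, 62/81)

Apply the Gram-Schmidt recurrence
  u_1 = v_1
  u_i = v_i − Σ_{j<i} ((v_i · u_j) / (u_j · u_j)) · u_j.

Step by step this gives:
  u_1 = (-3, -1, 1)
  u_2 = (-7/11, -17/11, -38/11)
  u_3 = (155/162, -341/162, 62/81)

Orthogonality check:
  u_2 · u_1 = 0 (should be 0)
  u_3 · u_1 = 0 (should be 0)
  u_3 · u_2 = 0 (should be 0)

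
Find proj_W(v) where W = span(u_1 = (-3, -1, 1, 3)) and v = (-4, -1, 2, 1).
proj_W(v) = (-27/10, -9/10, 9/10, 27/10)

Set up U = [u_1 | ... | u_1] ∈ R^(4×1). The projector onto W = col(U) is P = U (U^T U)^(-1) U^T.
Compute U^T U =
  [20],
and U^T v = (18).
Solve U^T U · c = U^T v for the coefficients: c = (9/10). The projection is proj_W(v) = U c.
Check: (v - proj_W(v)) · u_1 = 0  (should be 0).
Result: proj_W(v) = (-27/10, -9/10, 9/10, 27/10).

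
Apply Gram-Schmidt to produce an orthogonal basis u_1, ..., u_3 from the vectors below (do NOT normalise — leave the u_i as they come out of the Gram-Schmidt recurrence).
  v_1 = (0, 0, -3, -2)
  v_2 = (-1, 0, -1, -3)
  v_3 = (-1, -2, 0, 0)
Orthogonal basis:
  u_1 = (0, 0, -3, -2)
  u_2 = (-1, 0, 14/13, -21/13)
  u_3 = (-49/62, -2, -7/31, 21/62)

Apply the Gram-Schmidt recurrence
  u_1 = v_1
  u_i = v_i − Σ_{j<i} ((v_i · u_j) / (u_j · u_j)) · u_j.

Step by step this gives:
  u_1 = (0, 0, -3, -2)
  u_2 = (-1, 0, 14/13, -21/13)
  u_3 = (-49/62, -2, -7/31, 21/62)

Orthogonality check:
  u_2 · u_1 = 0 (should be 0)
  u_3 · u_1 = 0 (should be 0)
  u_3 · u_2 = 0 (should be 0)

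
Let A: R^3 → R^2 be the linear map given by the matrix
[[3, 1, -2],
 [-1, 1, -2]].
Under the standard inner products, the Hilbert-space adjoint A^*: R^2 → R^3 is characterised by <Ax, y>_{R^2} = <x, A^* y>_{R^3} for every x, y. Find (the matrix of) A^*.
A^* = A^T =
[[3, -1],
 [1, 1],
 [-2, -2]]

For real matrices with standard dot products, the defining identity <Ax, y> = <x, A^* y> gives (Ax)^T y = x^T (A^*) y, i.e. x^T A^T y = x^T (A^*) y. Since this holds for all x, y, we must have A^* = A^T. Therefore
A^* =
[[3, -1],
 [1, 1],
 [-2, -2]].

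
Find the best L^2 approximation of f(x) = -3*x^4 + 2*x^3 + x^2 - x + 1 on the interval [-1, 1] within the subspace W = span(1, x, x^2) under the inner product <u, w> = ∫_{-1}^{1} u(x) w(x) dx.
g(x) = -11*x^2/7 + x/5 + 44/35

The best approximation g ∈ W is the orthogonal projection of f onto W. Writing g = a_0 + a_1 x + a_2 x^2, the coefficients solve the normal equations G · a = b where
  G_{ij} = <φ_i, φ_j> and b_i = <f, φ_i>, with φ_0 = 1, φ_1 = x, φ_2 = x^2.
G =
  [2, 0, 2/3]
  [0, 2/3, 0]
  [2/3, 0, 2/5],
b = (22/15, 2/15, 22/105).
Solving gives a_0 = 44/35, a_1 = 1/5, a_2 = -11/7, so
  g(x) = -11*x^2/7 + x/5 + 44/35.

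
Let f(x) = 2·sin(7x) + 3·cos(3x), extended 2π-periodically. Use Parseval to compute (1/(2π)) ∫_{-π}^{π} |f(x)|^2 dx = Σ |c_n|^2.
Σ |c_n|^2 = 13/2

Expand |f|^2 and use orthogonality of {sin(nx), cos(mx)} on [-π, π]:
  ∫_{-π}^{π} sin(nx)^2 dx = π, ∫ cos(mx)^2 dx = π, and cross terms integrate to 0.
So ∫_{-π}^{π} f(x)^2 dx = 2^2 · π + 3^2 · π = (4 + 9)π.
Divide by 2π: (4 + 9)/2 = 13/2.
By Parseval, this equals Σ |c_n|^2.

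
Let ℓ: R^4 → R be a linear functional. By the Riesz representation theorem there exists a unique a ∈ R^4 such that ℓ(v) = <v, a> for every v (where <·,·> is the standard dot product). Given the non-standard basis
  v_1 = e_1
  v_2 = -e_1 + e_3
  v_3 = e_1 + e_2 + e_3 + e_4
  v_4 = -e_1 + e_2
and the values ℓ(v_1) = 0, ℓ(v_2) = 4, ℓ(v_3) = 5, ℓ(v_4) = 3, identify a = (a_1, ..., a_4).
a = (0, 3, 4, -2)

Write a = (a_1, ..., a_4) in the standard basis. For each basis vector v_i, ℓ(v_i) = <v_i, a> is a linear equation in the a_j's. Collect the n equations into a matrix system V a = ℓ, where row i of V is v_i (expressed in the standard basis). Since V is invertible (lower-triangular with 1s on the diagonal, up to permutation), solve by back-substitution:
  V =
[[1, 0, 0, 0],
 [-1, 0, 1, 0],
 [1, 1, 1, 1],
 [-1, 1, 0, 0]]
  V a = (0, 4, 5, 3)
Solving gives a = (0, 3, 4, -2).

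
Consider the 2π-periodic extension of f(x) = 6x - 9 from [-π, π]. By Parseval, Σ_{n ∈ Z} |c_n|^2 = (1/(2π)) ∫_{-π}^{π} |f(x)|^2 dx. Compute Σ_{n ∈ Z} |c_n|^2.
Σ |c_n|^2 = 12π^2 + 81

Expand and integrate term by term over [-π, π]:
  ∫ (6x)^2 dx = 36·(2π^3/3); ∫ 2·6·(-9)·x dx = 0 (odd integrand); ∫ (-9)^2 dx = 81·2π.
So (1/(2π)) ∫_{-π}^{π} (6x - 9)^2 dx = 36π^2/3 + 81 = 12π^2 + 81.
Parseval ⇒ Σ |c_n|^2 = 12π^2 + 81.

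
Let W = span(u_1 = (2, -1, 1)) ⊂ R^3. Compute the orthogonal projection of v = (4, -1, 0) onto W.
proj_W(v) = (3, -3/2, 3/2)

Set up U = [u_1 | ... | u_1] ∈ R^(3×1). The projector onto W = col(U) is P = U (U^T U)^(-1) U^T.
Compute U^T U =
  [6],
and U^T v = (9).
Solve U^T U · c = U^T v for the coefficients: c = (3/2). The projection is proj_W(v) = U c.
Check: (v - proj_W(v)) · u_1 = 0  (should be 0).
Result: proj_W(v) = (3, -3/2, 3/2).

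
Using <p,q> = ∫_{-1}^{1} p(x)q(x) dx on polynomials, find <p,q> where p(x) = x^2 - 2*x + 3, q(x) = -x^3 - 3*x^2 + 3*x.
<p,q> = -52/5

Expand the product: p(x)·q(x) = -x^5 - x^4 + 6*x^3 - 15*x^2 + 9*x.
∫_{-1}^{1} of each monomial x^k gives [2/(k+1) if k even, 0 if k odd]. Integrating term-by-term (or equivalently evaluating the antiderivative F(x) = -x^6/6 - x^5/5 + 3*x^4/2 - 5*x^3 + 9*x^2/2 at the endpoints):
  F(1) − F(−1) = 19/30 − (331/30) = -52/5.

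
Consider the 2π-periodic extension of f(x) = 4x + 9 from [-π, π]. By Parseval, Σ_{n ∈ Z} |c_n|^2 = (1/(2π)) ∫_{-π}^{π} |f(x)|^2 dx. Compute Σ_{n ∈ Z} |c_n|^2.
Σ |c_n|^2 = 16π^2/3 + 81

Expand and integrate term by term over [-π, π]:
  ∫ (4x)^2 dx = 16·(2π^3/3); ∫ 2·4·(9)·x dx = 0 (odd integrand); ∫ 9^2 dx = 81·2π.
So (1/(2π)) ∫_{-π}^{π} (4x + 9)^2 dx = 16π^2/3 + 81 = 16π^2/3 + 81.
Parseval ⇒ Σ |c_n|^2 = 16π^2/3 + 81.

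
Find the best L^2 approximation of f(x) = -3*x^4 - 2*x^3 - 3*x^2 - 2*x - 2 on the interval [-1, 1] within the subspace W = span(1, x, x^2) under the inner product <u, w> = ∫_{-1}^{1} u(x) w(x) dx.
g(x) = -39*x^2/7 - 16*x/5 - 61/35

The best approximation g ∈ W is the orthogonal projection of f onto W. Writing g = a_0 + a_1 x + a_2 x^2, the coefficients solve the normal equations G · a = b where
  G_{ij} = <φ_i, φ_j> and b_i = <f, φ_i>, with φ_0 = 1, φ_1 = x, φ_2 = x^2.
G =
  [2, 0, 2/3]
  [0, 2/3, 0]
  [2/3, 0, 2/5],
b = (-36/5, -32/15, -356/105).
Solving gives a_0 = -61/35, a_1 = -16/5, a_2 = -39/7, so
  g(x) = -39*x^2/7 - 16*x/5 - 61/35.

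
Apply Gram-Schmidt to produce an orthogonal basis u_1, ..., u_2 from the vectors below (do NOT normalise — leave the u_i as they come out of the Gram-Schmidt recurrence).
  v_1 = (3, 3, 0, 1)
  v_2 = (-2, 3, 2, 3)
Orthogonal basis:
  u_1 = (3, 3, 0, 1)
  u_2 = (-56/19, 39/19, 2, 51/19)

Apply the Gram-Schmidt recurrence
  u_1 = v_1
  u_i = v_i − Σ_{j<i} ((v_i · u_j) / (u_j · u_j)) · u_j.

Step by step this gives:
  u_1 = (3, 3, 0, 1)
  u_2 = (-56/19, 39/19, 2, 51/19)

Orthogonality check:
  u_2 · u_1 = 0 (should be 0)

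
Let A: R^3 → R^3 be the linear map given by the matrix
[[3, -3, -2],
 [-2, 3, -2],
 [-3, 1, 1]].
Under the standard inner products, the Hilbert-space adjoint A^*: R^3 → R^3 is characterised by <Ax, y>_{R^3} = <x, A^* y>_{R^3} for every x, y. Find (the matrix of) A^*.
A^* = A^T =
[[3, -2, -3],
 [-3, 3, 1],
 [-2, -2, 1]]

For real matrices with standard dot products, the defining identity <Ax, y> = <x, A^* y> gives (Ax)^T y = x^T (A^*) y, i.e. x^T A^T y = x^T (A^*) y. Since this holds for all x, y, we must have A^* = A^T. Therefore
A^* =
[[3, -2, -3],
 [-3, 3, 1],
 [-2, -2, 1]].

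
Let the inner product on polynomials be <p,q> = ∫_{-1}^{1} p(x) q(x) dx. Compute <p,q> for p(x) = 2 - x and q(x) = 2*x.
<p,q> = -4/3

Expand the product: p(x)·q(x) = -2*x^2 + 4*x.
∫_{-1}^{1} of each monomial x^k gives [2/(k+1) if k even, 0 if k odd]. Integrating term-by-term (or equivalently evaluating the antiderivative F(x) = -2*x^3/3 + 2*x^2 at the endpoints):
  F(1) − F(−1) = 4/3 − (8/3) = -4/3.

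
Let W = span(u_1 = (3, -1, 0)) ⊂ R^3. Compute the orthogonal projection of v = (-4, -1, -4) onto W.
proj_W(v) = (-33/10, 11/10, 0)

Set up U = [u_1 | ... | u_1] ∈ R^(3×1). The projector onto W = col(U) is P = U (U^T U)^(-1) U^T.
Compute U^T U =
  [10],
and U^T v = (-11).
Solve U^T U · c = U^T v for the coefficients: c = (-11/10). The projection is proj_W(v) = U c.
Check: (v - proj_W(v)) · u_1 = 0  (should be 0).
Result: proj_W(v) = (-33/10, 11/10, 0).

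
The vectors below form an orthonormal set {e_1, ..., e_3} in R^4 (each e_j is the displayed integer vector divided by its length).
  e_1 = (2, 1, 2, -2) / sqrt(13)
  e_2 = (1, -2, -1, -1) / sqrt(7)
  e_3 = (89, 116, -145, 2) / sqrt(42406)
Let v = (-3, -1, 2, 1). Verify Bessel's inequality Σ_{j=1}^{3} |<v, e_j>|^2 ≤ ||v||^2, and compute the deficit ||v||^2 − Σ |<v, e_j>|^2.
Σ |<v, e_j>|^2 = 6909/466; ||v||^2 = 15; deficit = 81/466

Write each e_j = u_j / sqrt(<u_j, u_j>) where u_j is the displayed integer vector. Then <v, e_j> = <v, u_j> / sqrt(<u_j, u_j>), so |<v, e_j>|^2 = <v, u_j>^2 / <u_j, u_j>.
Coefficients: <v, e_1> = -5/sqrt(13), <v, e_2> = -4/sqrt(7), <v, e_3> = -671/sqrt(42406).
Square and sum: Σ |<v, e_j>|^2 = 6909/466.
Compute ||v||^2 = v·v = 15.
Deficit = 15 − 6909/466 = 81/466 ≥ 0, confirming Bessel's inequality. (The deficit equals ||v − Σ <v,e_j> e_j||^2, the squared distance from v to span{e_j}.)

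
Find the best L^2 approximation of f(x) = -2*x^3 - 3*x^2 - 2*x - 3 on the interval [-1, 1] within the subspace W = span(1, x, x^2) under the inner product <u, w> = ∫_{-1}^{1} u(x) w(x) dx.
g(x) = -3*x^2 - 16*x/5 - 3

The best approximation g ∈ W is the orthogonal projection of f onto W. Writing g = a_0 + a_1 x + a_2 x^2, the coefficients solve the normal equations G · a = b where
  G_{ij} = <φ_i, φ_j> and b_i = <f, φ_i>, with φ_0 = 1, φ_1 = x, φ_2 = x^2.
G =
  [2, 0, 2/3]
  [0, 2/3, 0]
  [2/3, 0, 2/5],
b = (-8, -32/15, -16/5).
Solving gives a_0 = -3, a_1 = -16/5, a_2 = -3, so
  g(x) = -3*x^2 - 16*x/5 - 3.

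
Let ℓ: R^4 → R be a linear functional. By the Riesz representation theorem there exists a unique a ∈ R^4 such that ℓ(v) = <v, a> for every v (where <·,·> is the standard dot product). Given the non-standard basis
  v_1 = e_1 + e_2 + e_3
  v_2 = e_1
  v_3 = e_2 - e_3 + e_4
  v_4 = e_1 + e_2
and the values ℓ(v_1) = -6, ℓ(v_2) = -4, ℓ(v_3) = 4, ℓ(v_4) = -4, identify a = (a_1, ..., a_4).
a = (-4, 0, -2, 2)

Write a = (a_1, ..., a_4) in the standard basis. For each basis vector v_i, ℓ(v_i) = <v_i, a> is a linear equation in the a_j's. Collect the n equations into a matrix system V a = ℓ, where row i of V is v_i (expressed in the standard basis). Since V is invertible (lower-triangular with 1s on the diagonal, up to permutation), solve by back-substitution:
  V =
[[1, 1, 1, 0],
 [1, 0, 0, 0],
 [0, 1, -1, 1],
 [1, 1, 0, 0]]
  V a = (-6, -4, 4, -4)
Solving gives a = (-4, 0, -2, 2).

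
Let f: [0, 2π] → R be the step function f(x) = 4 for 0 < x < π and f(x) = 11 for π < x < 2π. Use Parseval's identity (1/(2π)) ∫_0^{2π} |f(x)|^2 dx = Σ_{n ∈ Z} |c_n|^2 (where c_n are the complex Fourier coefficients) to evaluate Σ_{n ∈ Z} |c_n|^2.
Σ |c_n|^2 = 137/2

Parseval equates the L^2 energy of f (normalised by 1/(2π)) with the ℓ^2 sum of its Fourier coefficients: (1/(2π)) ∫_0^{2π} |f|^2 = Σ |c_n|^2.
Compute the left side: (1/(2π)) [∫_0^π 4^2 dx + ∫_π^{2π} 11^2 dx] = (1/(2π)) · (16π + 121π) = (16 + 121)/2 = 137/2.
So Σ_{n ∈ Z} |c_n|^2 = 137/2.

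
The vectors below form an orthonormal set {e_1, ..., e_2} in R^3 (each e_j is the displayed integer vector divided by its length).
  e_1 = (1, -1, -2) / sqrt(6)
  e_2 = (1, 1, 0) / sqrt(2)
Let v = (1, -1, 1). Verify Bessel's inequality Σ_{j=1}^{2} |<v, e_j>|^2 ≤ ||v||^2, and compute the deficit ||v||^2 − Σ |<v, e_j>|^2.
Σ |<v, e_j>|^2 = 0; ||v||^2 = 3; deficit = 3

Write each e_j = u_j / sqrt(<u_j, u_j>) where u_j is the displayed integer vector. Then <v, e_j> = <v, u_j> / sqrt(<u_j, u_j>), so |<v, e_j>|^2 = <v, u_j>^2 / <u_j, u_j>.
Coefficients: <v, e_1> = 0/sqrt(6), <v, e_2> = 0/sqrt(2).
Square and sum: Σ |<v, e_j>|^2 = 0.
Compute ||v||^2 = v·v = 3.
Deficit = 3 − 0 = 3 ≥ 0, confirming Bessel's inequality. (The deficit equals ||v − Σ <v,e_j> e_j||^2, the squared distance from v to span{e_j}.)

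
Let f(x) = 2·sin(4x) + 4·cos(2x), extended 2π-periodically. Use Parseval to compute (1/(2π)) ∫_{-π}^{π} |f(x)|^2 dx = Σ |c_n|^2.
Σ |c_n|^2 = 10

Expand |f|^2 and use orthogonality of {sin(nx), cos(mx)} on [-π, π]:
  ∫_{-π}^{π} sin(nx)^2 dx = π, ∫ cos(mx)^2 dx = π, and cross terms integrate to 0.
So ∫_{-π}^{π} f(x)^2 dx = 2^2 · π + 4^2 · π = (4 + 16)π.
Divide by 2π: (4 + 16)/2 = 10.
By Parseval, this equals Σ |c_n|^2.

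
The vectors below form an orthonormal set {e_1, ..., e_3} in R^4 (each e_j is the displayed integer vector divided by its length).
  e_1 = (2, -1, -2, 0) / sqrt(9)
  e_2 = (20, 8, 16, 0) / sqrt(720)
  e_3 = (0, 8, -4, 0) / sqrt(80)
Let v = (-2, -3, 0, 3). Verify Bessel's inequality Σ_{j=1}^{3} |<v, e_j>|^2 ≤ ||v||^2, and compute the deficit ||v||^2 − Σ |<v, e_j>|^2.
Σ |<v, e_j>|^2 = 13; ||v||^2 = 22; deficit = 9

Write each e_j = u_j / sqrt(<u_j, u_j>) where u_j is the displayed integer vector. Then <v, e_j> = <v, u_j> / sqrt(<u_j, u_j>), so |<v, e_j>|^2 = <v, u_j>^2 / <u_j, u_j>.
Coefficients: <v, e_1> = -1/sqrt(9), <v, e_2> = -64/sqrt(720), <v, e_3> = -24/sqrt(80).
Square and sum: Σ |<v, e_j>|^2 = 13.
Compute ||v||^2 = v·v = 22.
Deficit = 22 − 13 = 9 ≥ 0, confirming Bessel's inequality. (The deficit equals ||v − Σ <v,e_j> e_j||^2, the squared distance from v to span{e_j}.)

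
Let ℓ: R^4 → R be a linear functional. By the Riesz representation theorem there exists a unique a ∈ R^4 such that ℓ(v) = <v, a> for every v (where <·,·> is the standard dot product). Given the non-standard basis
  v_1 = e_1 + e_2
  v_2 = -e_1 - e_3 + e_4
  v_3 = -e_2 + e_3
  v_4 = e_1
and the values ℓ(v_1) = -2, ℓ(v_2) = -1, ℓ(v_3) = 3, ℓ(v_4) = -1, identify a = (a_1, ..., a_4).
a = (-1, -1, 2, 0)

Write a = (a_1, ..., a_4) in the standard basis. For each basis vector v_i, ℓ(v_i) = <v_i, a> is a linear equation in the a_j's. Collect the n equations into a matrix system V a = ℓ, where row i of V is v_i (expressed in the standard basis). Since V is invertible (lower-triangular with 1s on the diagonal, up to permutation), solve by back-substitution:
  V =
[[1, 1, 0, 0],
 [-1, 0, -1, 1],
 [0, -1, 1, 0],
 [1, 0, 0, 0]]
  V a = (-2, -1, 3, -1)
Solving gives a = (-1, -1, 2, 0).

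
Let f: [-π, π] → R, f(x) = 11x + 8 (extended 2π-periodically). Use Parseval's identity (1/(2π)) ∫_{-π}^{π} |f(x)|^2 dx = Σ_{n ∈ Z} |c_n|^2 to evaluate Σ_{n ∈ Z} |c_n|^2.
Σ |c_n|^2 = 121π^2/3 + 64

Expand and integrate term by term over [-π, π]:
  ∫ (11x)^2 dx = 121·(2π^3/3); ∫ 2·11·(8)·x dx = 0 (odd integrand); ∫ 8^2 dx = 64·2π.
So (1/(2π)) ∫_{-π}^{π} (11x + 8)^2 dx = 121π^2/3 + 64 = 121π^2/3 + 64.
Parseval ⇒ Σ |c_n|^2 = 121π^2/3 + 64.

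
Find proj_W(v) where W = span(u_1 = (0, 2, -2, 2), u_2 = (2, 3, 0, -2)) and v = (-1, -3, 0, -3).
proj_W(v) = (-9/25, -62/25, 97/50, -79/50)

Set up U = [u_1 | ... | u_2] ∈ R^(4×2). The projector onto W = col(U) is P = U (U^T U)^(-1) U^T.
Compute U^T U =
  [12, 2]
  [2, 17],
and U^T v = (-12, -5).
Solve U^T U · c = U^T v for the coefficients: c = (-97/100, -9/50). The projection is proj_W(v) = U c.
Check: (v - proj_W(v)) · u_1 = 0  (should be 0).
Check: (v - proj_W(v)) · u_2 = 0  (should be 0).
Result: proj_W(v) = (-9/25, -62/25, 97/50, -79/50).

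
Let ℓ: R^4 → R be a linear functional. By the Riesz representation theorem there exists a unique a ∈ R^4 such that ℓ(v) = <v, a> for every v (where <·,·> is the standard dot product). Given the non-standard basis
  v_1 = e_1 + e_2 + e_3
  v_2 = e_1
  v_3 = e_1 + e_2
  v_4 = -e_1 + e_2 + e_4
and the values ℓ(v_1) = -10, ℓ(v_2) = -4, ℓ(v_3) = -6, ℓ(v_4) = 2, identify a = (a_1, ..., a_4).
a = (-4, -2, -4, 0)

Write a = (a_1, ..., a_4) in the standard basis. For each basis vector v_i, ℓ(v_i) = <v_i, a> is a linear equation in the a_j's. Collect the n equations into a matrix system V a = ℓ, where row i of V is v_i (expressed in the standard basis). Since V is invertible (lower-triangular with 1s on the diagonal, up to permutation), solve by back-substitution:
  V =
[[1, 1, 1, 0],
 [1, 0, 0, 0],
 [1, 1, 0, 0],
 [-1, 1, 0, 1]]
  V a = (-10, -4, -6, 2)
Solving gives a = (-4, -2, -4, 0).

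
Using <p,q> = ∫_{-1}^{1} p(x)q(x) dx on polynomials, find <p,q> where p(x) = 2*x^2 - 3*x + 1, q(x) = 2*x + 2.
<p,q> = 8/3

Expand the product: p(x)·q(x) = 4*x^3 - 2*x^2 - 4*x + 2.
∫_{-1}^{1} of each monomial x^k gives [2/(k+1) if k even, 0 if k odd]. Integrating term-by-term (or equivalently evaluating the antiderivative F(x) = x^4 - 2*x^3/3 - 2*x^2 + 2*x at the endpoints):
  F(1) − F(−1) = 1/3 − (-7/3) = 8/3.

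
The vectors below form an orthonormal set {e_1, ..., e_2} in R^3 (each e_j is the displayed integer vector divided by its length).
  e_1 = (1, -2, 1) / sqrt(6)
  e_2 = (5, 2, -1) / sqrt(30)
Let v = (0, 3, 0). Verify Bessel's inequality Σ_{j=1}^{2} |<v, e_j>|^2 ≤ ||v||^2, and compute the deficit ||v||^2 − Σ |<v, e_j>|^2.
Σ |<v, e_j>|^2 = 36/5; ||v||^2 = 9; deficit = 9/5

Write each e_j = u_j / sqrt(<u_j, u_j>) where u_j is the displayed integer vector. Then <v, e_j> = <v, u_j> / sqrt(<u_j, u_j>), so |<v, e_j>|^2 = <v, u_j>^2 / <u_j, u_j>.
Coefficients: <v, e_1> = -6/sqrt(6), <v, e_2> = 6/sqrt(30).
Square and sum: Σ |<v, e_j>|^2 = 36/5.
Compute ||v||^2 = v·v = 9.
Deficit = 9 − 36/5 = 9/5 ≥ 0, confirming Bessel's inequality. (The deficit equals ||v − Σ <v,e_j> e_j||^2, the squared distance from v to span{e_j}.)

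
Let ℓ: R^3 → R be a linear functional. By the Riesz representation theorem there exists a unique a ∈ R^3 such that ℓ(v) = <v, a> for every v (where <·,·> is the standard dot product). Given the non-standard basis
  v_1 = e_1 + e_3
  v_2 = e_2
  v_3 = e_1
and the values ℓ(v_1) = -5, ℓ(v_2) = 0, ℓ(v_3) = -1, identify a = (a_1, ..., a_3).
a = (-1, 0, -4)

Write a = (a_1, ..., a_3) in the standard basis. For each basis vector v_i, ℓ(v_i) = <v_i, a> is a linear equation in the a_j's. Collect the n equations into a matrix system V a = ℓ, where row i of V is v_i (expressed in the standard basis). Since V is invertible (lower-triangular with 1s on the diagonal, up to permutation), solve by back-substitution:
  V =
[[1, 0, 1],
 [0, 1, 0],
 [1, 0, 0]]
  V a = (-5, 0, -1)
Solving gives a = (-1, 0, -4).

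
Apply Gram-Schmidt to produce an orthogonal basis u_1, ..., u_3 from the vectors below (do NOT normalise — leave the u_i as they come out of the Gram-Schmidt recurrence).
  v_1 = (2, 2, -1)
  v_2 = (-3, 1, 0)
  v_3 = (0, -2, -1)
Orthogonal basis:
  u_1 = (2, 2, -1)
  u_2 = (-19/9, 17/9, -4/9)
  u_3 = (-7/37, -21/37, -56/37)

Apply the Gram-Schmidt recurrence
  u_1 = v_1
  u_i = v_i − Σ_{j<i} ((v_i · u_j) / (u_j · u_j)) · u_j.

Step by step this gives:
  u_1 = (2, 2, -1)
  u_2 = (-19/9, 17/9, -4/9)
  u_3 = (-7/37, -21/37, -56/37)

Orthogonality check:
  u_2 · u_1 = 0 (should be 0)
  u_3 · u_1 = 0 (should be 0)
  u_3 · u_2 = 0 (should be 0)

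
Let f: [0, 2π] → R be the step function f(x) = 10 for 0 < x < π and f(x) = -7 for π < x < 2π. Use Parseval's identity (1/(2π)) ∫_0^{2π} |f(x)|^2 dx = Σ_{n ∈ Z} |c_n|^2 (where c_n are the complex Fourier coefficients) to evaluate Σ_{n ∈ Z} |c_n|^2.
Σ |c_n|^2 = 149/2

Parseval equates the L^2 energy of f (normalised by 1/(2π)) with the ℓ^2 sum of its Fourier coefficients: (1/(2π)) ∫_0^{2π} |f|^2 = Σ |c_n|^2.
Compute the left side: (1/(2π)) [∫_0^π 10^2 dx + ∫_π^{2π} (-7)^2 dx] = (1/(2π)) · (100π + 49π) = (100 + 49)/2 = 149/2.
So Σ_{n ∈ Z} |c_n|^2 = 149/2.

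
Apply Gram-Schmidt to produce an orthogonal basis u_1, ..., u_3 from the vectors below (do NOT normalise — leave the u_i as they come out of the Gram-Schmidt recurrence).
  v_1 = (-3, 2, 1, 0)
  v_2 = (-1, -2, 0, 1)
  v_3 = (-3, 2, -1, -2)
Orthogonal basis:
  u_1 = (-3, 2, 1, 0)
  u_2 = (-17/14, -13/7, 1/14, 1)
  u_3 = (-72/83, -32/83, -152/83, -136/83)

Apply the Gram-Schmidt recurrence
  u_1 = v_1
  u_i = v_i − Σ_{j<i} ((v_i · u_j) / (u_j · u_j)) · u_j.

Step by step this gives:
  u_1 = (-3, 2, 1, 0)
  u_2 = (-17/14, -13/7, 1/14, 1)
  u_3 = (-72/83, -32/83, -152/83, -136/83)

Orthogonality check:
  u_2 · u_1 = 0 (should be 0)
  u_3 · u_1 = 0 (should be 0)
  u_3 · u_2 = 0 (should be 0)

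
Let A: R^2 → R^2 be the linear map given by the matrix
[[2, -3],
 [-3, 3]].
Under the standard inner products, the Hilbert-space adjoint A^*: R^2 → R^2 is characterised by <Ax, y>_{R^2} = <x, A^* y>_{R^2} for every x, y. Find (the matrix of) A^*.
A^* = A^T =
[[2, -3],
 [-3, 3]]

For real matrices with standard dot products, the defining identity <Ax, y> = <x, A^* y> gives (Ax)^T y = x^T (A^*) y, i.e. x^T A^T y = x^T (A^*) y. Since this holds for all x, y, we must have A^* = A^T. Therefore
A^* =
[[2, -3],
 [-3, 3]].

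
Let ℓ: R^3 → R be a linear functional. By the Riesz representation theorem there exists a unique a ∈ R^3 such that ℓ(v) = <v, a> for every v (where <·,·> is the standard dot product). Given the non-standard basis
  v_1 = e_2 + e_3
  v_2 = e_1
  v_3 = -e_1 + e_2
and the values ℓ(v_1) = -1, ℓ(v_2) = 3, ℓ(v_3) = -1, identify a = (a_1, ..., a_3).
a = (3, 2, -3)

Write a = (a_1, ..., a_3) in the standard basis. For each basis vector v_i, ℓ(v_i) = <v_i, a> is a linear equation in the a_j's. Collect the n equations into a matrix system V a = ℓ, where row i of V is v_i (expressed in the standard basis). Since V is invertible (lower-triangular with 1s on the diagonal, up to permutation), solve by back-substitution:
  V =
[[0, 1, 1],
 [1, 0, 0],
 [-1, 1, 0]]
  V a = (-1, 3, -1)
Solving gives a = (3, 2, -3).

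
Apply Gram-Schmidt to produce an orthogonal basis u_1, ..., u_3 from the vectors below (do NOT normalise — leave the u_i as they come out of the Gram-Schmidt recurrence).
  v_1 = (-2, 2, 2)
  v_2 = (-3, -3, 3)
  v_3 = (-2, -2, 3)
Orthogonal basis:
  u_1 = (-2, 2, 2)
  u_2 = (-2, -4, 2)
  u_3 = (1/2, 0, 1/2)

Apply the Gram-Schmidt recurrence
  u_1 = v_1
  u_i = v_i − Σ_{j<i} ((v_i · u_j) / (u_j · u_j)) · u_j.

Step by step this gives:
  u_1 = (-2, 2, 2)
  u_2 = (-2, -4, 2)
  u_3 = (1/2, 0, 1/2)

Orthogonality check:
  u_2 · u_1 = 0 (should be 0)
  u_3 · u_1 = 0 (should be 0)
  u_3 · u_2 = 0 (should be 0)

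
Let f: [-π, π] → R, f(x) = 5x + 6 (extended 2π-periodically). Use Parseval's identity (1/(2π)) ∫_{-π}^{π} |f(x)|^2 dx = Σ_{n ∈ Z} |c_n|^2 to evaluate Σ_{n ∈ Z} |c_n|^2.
Σ |c_n|^2 = 25π^2/3 + 36

Expand and integrate term by term over [-π, π]:
  ∫ (5x)^2 dx = 25·(2π^3/3); ∫ 2·5·(6)·x dx = 0 (odd integrand); ∫ 6^2 dx = 36·2π.
So (1/(2π)) ∫_{-π}^{π} (5x + 6)^2 dx = 25π^2/3 + 36 = 25π^2/3 + 36.
Parseval ⇒ Σ |c_n|^2 = 25π^2/3 + 36.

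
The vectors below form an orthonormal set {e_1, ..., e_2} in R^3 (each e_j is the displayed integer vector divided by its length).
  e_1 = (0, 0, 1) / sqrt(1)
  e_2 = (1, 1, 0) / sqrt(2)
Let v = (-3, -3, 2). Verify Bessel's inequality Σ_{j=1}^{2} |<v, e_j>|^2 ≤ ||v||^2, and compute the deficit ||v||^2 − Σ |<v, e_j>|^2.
Σ |<v, e_j>|^2 = 22; ||v||^2 = 22; deficit = 0

Write each e_j = u_j / sqrt(<u_j, u_j>) where u_j is the displayed integer vector. Then <v, e_j> = <v, u_j> / sqrt(<u_j, u_j>), so |<v, e_j>|^2 = <v, u_j>^2 / <u_j, u_j>.
Coefficients: <v, e_1> = 2/sqrt(1), <v, e_2> = -6/sqrt(2).
Square and sum: Σ |<v, e_j>|^2 = 22.
Compute ||v||^2 = v·v = 22.
Deficit = 22 − 22 = 0 ≥ 0, confirming Bessel's inequality. (The deficit equals ||v − Σ <v,e_j> e_j||^2, the squared distance from v to span{e_j}.)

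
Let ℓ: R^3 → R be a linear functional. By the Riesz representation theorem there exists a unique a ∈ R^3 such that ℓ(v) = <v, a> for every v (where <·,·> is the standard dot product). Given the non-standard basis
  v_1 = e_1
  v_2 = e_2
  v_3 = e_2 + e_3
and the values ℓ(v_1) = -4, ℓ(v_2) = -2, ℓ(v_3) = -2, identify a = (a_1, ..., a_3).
a = (-4, -2, 0)

Write a = (a_1, ..., a_3) in the standard basis. For each basis vector v_i, ℓ(v_i) = <v_i, a> is a linear equation in the a_j's. Collect the n equations into a matrix system V a = ℓ, where row i of V is v_i (expressed in the standard basis). Since V is invertible (lower-triangular with 1s on the diagonal, up to permutation), solve by back-substitution:
  V =
[[1, 0, 0],
 [0, 1, 0],
 [0, 1, 1]]
  V a = (-4, -2, -2)
Solving gives a = (-4, -2, 0).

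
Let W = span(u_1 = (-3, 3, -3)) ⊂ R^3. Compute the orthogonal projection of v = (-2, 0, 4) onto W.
proj_W(v) = (2/3, -2/3, 2/3)

Set up U = [u_1 | ... | u_1] ∈ R^(3×1). The projector onto W = col(U) is P = U (U^T U)^(-1) U^T.
Compute U^T U =
  [27],
and U^T v = (-6).
Solve U^T U · c = U^T v for the coefficients: c = (-2/9). The projection is proj_W(v) = U c.
Check: (v - proj_W(v)) · u_1 = 0  (should be 0).
Result: proj_W(v) = (2/3, -2/3, 2/3).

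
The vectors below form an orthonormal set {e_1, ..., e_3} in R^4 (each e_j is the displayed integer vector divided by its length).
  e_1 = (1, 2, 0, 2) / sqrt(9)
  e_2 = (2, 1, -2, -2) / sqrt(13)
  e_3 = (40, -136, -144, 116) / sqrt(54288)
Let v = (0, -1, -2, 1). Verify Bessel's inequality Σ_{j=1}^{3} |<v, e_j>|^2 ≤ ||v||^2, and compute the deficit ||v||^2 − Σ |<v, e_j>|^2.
Σ |<v, e_j>|^2 = 158/29; ||v||^2 = 6; deficit = 16/29

Write each e_j = u_j / sqrt(<u_j, u_j>) where u_j is the displayed integer vector. Then <v, e_j> = <v, u_j> / sqrt(<u_j, u_j>), so |<v, e_j>|^2 = <v, u_j>^2 / <u_j, u_j>.
Coefficients: <v, e_1> = 0/sqrt(9), <v, e_2> = 1/sqrt(13), <v, e_3> = 540/sqrt(54288).
Square and sum: Σ |<v, e_j>|^2 = 158/29.
Compute ||v||^2 = v·v = 6.
Deficit = 6 − 158/29 = 16/29 ≥ 0, confirming Bessel's inequality. (The deficit equals ||v − Σ <v,e_j> e_j||^2, the squared distance from v to span{e_j}.)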